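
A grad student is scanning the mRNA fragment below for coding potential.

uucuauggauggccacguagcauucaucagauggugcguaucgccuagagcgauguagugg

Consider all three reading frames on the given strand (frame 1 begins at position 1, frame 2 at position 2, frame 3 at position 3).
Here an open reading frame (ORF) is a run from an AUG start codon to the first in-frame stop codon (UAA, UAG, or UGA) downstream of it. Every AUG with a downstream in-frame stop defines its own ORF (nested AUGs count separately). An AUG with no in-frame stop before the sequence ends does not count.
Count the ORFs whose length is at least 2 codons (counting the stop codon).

4

Frame 1: UUC UAU GGA UGG CCA CGU AGC AUU CAU CAG AUG GUG CGU AUC GCC UAG AGC GAU GUA GUG — AUG at 31, stop UAG at 46 → 18 nt.
Frame 2: UCU AUG GAU GGC CAC GUA GCA UUC AUC AGA UGG UGC GUA UCG CCU AGA GCG AUG UAG UGG — AUG at 5, stop UAG at 56 → 54 nt; AUG at 53, stop UAG at 56 → 6 nt.
Frame 3: CUA UGG AUG GCC ACG UAG CAU UCA UCA GAU GGU GCG UAU CGC CUA GAG CGA UGU AGU — AUG at 9, stop UAG at 18 → 12 nt.
ORFs ≥ 2 codons: frame 1 31–48 (6 codons), frame 2 5–58 (18 codons), frame 2 53–58 (2 codons), frame 3 9–20 (4 codons). Count = 4.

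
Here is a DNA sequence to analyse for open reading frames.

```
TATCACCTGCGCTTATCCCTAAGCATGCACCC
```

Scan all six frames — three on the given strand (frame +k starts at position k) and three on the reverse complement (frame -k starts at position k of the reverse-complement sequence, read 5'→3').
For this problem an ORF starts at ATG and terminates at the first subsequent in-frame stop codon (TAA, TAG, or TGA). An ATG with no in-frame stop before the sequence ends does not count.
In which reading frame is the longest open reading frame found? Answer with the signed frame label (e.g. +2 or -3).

-1

Reverse complement (5'→3'): GGGTGCATGCTTAGGGATAAGCGCAGGTGATA
Frame +1: TAT CAC CTG CGC TTA TCC CTA AGC ATG CAC — no ATG→stop ORF.
Frame +2: ATC ACC TGC GCT TAT CCC TAA GCA TGC ACC — no ATG→stop ORF.
Frame +3: TCA CCT GCG CTT ATC CCT AAG CAT GCA CCC — no ATG→stop ORF.
Frame -1: GGG TGC ATG CTT AGG GAT AAG CGC AGG TGA — ATG at 7, stop TGA at 28 → 24 nt.
Frame -2: GGT GCA TGC TTA GGG ATA AGC GCA GGT GAT — no ATG→stop ORF.
Frame -3: GTG CAT GCT TAG GGA TAA GCG CAG GTG ATA — no ATG→stop ORF.
Longest ORF is 24 nt in frame -1 (positions 7–30).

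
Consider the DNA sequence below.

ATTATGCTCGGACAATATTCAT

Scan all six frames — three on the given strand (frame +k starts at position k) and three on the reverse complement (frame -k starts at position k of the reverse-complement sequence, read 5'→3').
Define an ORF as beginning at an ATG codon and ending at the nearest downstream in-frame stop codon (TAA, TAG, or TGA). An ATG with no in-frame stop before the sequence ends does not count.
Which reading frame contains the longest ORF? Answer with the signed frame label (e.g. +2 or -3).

-1

Reverse complement (5'→3'): ATGAATATTGTCCGAGCATAAT
Frame +1: ATT ATG CTC GGA CAA TAT TCA — no ATG→stop ORF.
Frame +2: TTA TGC TCG GAC AAT ATT CAT — no ATG→stop ORF.
Frame +3: TAT GCT CGG ACA ATA TTC — no ATG→stop ORF.
Frame -1: ATG AAT ATT GTC CGA GCA TAA — ATG at 1, stop TAA at 19 → 21 nt.
Frame -2: TGA ATA TTG TCC GAG CAT AAT — no ATG→stop ORF.
Frame -3: GAA TAT TGT CCG AGC ATA — no ATG→stop ORF.
Longest ORF is 21 nt in frame -1 (positions 1–21).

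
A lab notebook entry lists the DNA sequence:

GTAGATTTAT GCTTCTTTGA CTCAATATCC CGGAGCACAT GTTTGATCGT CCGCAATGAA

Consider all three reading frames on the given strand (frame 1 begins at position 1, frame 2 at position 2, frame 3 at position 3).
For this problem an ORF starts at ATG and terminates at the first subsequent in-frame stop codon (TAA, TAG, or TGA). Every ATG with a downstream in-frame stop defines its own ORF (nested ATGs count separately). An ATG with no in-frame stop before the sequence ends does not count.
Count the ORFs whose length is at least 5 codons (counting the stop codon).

1

Frame 1: GTA GAT TTA TGC TTC TTT GAC TCA ATA TCC CGG AGC ACA TGT TTG ATC GTC CGC AAT GAA — no ATG→stop ORF.
Frame 2: TAG ATT TAT GCT TCT TTG ACT CAA TAT CCC GGA GCA CAT GTT TGA TCG TCC GCA ATG — no ATG→stop ORF.
Frame 3: AGA TTT ATG CTT CTT TGA CTC AAT ATC CCG GAG CAC ATG TTT GAT CGT CCG CAA TGA — ATG at 9, stop TGA at 18 → 12 nt; ATG at 39, stop TGA at 57 → 21 nt.
ORFs ≥ 5 codons: frame 3 39–59 (7 codons). Count = 1.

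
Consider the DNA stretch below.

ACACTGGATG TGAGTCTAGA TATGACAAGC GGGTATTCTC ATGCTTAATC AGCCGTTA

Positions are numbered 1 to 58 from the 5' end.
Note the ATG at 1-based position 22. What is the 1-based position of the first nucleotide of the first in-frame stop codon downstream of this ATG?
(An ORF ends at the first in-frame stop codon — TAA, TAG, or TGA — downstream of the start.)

Codons from position 22: ATG (22–24), ACA (25–27), AGC (28–30), GGG (31–33), TAT (34–36), TCT (37–39), CAT (40–42), GCT (43–45), TAA (46–48).
TAA is a stop codon; it begins at position 46.

46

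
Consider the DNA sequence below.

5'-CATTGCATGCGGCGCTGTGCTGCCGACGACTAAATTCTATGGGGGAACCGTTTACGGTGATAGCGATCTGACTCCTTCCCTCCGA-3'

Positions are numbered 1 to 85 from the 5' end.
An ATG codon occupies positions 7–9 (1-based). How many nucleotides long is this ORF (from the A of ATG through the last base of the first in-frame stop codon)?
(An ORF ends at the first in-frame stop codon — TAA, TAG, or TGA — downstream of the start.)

Codons from position 7: ATG (7–9), CGG (10–12), CGC (13–15), TGT (16–18), GCT (19–21), GCC (22–24), GAC (25–27), GAC (28–30), TAA (31–33).
TAA is the first in-frame stop; ORF spans 7–33, 27 nucleotides.

27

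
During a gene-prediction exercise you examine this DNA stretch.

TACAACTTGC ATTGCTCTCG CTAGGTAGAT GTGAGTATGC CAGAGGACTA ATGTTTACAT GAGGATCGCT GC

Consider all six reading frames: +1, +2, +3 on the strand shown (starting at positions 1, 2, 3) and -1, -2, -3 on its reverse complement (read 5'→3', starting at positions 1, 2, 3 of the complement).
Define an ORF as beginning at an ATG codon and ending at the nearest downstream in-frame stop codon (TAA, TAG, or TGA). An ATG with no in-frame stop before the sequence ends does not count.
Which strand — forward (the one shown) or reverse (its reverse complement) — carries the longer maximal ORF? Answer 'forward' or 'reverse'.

forward

Reverse complement (5'→3'): GCAGCGATCCTCATGTAAACATTAGTCCTCTGGCATACTCACATCTACCTAGCGAGAGCAATGCAAGTTGTA
Frame +1: TAC AAC TTG CAT TGC TCT CGC TAG GTA GAT GTG AGT ATG CCA GAG GAC TAA TGT TTA CAT GAG GAT CGC TGC — ATG at 37, stop TAA at 49 → 15 nt.
Frame +2: ACA ACT TGC ATT GCT CTC GCT AGG TAG ATG TGA GTA TGC CAG AGG ACT AAT GTT TAC ATG AGG ATC GCT — ATG at 29, stop TGA at 32 → 6 nt.
Frame +3: CAA CTT GCA TTG CTC TCG CTA GGT AGA TGT GAG TAT GCC AGA GGA CTA ATG TTT ACA TGA GGA TCG CTG — ATG at 51, stop TGA at 60 → 12 nt.
Frame -1: GCA GCG ATC CTC ATG TAA ACA TTA GTC CTC TGG CAT ACT CAC ATC TAC CTA GCG AGA GCA ATG CAA GTT GTA — ATG at 13, stop TAA at 16 → 6 nt.
Frame -2: CAG CGA TCC TCA TGT AAA CAT TAG TCC TCT GGC ATA CTC ACA TCT ACC TAG CGA GAG CAA TGC AAG TTG — no ATG→stop ORF.
Frame -3: AGC GAT CCT CAT GTA AAC ATT AGT CCT CTG GCA TAC TCA CAT CTA CCT AGC GAG AGC AAT GCA AGT TGT — no ATG→stop ORF.
Forward-strand max 15 nt; reverse-strand max 6 nt. The forward strand has the longer ORF.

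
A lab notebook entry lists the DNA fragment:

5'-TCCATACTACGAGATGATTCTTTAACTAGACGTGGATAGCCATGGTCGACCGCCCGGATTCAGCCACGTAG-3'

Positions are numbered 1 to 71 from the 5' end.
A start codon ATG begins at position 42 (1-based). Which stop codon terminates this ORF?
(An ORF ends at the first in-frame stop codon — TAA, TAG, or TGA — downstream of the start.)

Codons from position 42: ATG (42–44), GTC (45–47), GAC (48–50), CGC (51–53), CCG (54–56), GAT (57–59), TCA (60–62), GCC (63–65), ACG (66–68), TAG (69–71).
The first in-frame stop codon is TAG.

TAG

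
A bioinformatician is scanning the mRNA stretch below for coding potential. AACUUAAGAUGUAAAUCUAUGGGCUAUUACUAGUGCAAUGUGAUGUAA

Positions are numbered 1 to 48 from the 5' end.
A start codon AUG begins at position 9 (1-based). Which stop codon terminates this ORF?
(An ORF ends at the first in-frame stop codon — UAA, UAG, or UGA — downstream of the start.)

Codons from position 9: AUG (9–11), UAA (12–14).
The first in-frame stop codon is UAA.

UAA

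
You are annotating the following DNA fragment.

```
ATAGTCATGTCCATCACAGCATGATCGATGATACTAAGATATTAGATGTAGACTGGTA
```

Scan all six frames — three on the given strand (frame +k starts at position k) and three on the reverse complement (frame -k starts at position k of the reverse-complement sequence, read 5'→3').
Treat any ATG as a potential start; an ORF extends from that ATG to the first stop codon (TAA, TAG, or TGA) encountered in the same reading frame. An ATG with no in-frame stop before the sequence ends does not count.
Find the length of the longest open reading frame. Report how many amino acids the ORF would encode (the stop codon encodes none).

Reverse complement (5'→3'): TACCAGTCTACATCTAATATCTTAGTATCATCGATCATGCTGTGATGGACATGACTAT
Frame +1: ATA GTC ATG TCC ATC ACA GCA TGA TCG ATG ATA CTA AGA TAT TAG ATG TAG ACT GGT — ATG at 7, stop TGA at 22 → 18 nt; ATG at 28, stop TAG at 43 → 18 nt; ATG at 46, stop TAG at 49 → 6 nt.
Frame +2: TAG TCA TGT CCA TCA CAG CAT GAT CGA TGA TAC TAA GAT ATT AGA TGT AGA CTG GTA — no ATG→stop ORF.
Frame +3: AGT CAT GTC CAT CAC AGC ATG ATC GAT GAT ACT AAG ATA TTA GAT GTA GAC TGG — no ATG→stop ORF.
Frame -1: TAC CAG TCT ACA TCT AAT ATC TTA GTA TCA TCG ATC ATG CTG TGA TGG ACA TGA CTA — ATG at 37, stop TGA at 43 → 9 nt.
Frame -2: ACC AGT CTA CAT CTA ATA TCT TAG TAT CAT CGA TCA TGC TGT GAT GGA CAT GAC TAT — no ATG→stop ORF.
Frame -3: CCA GTC TAC ATC TAA TAT CTT AGT ATC ATC GAT CAT GCT GTG ATG GAC ATG ACT — no ATG→stop ORF.
Longest: frame +1, positions 7–24, 18 nt = 6 codons = 5 aa. → 5 amino acids.

5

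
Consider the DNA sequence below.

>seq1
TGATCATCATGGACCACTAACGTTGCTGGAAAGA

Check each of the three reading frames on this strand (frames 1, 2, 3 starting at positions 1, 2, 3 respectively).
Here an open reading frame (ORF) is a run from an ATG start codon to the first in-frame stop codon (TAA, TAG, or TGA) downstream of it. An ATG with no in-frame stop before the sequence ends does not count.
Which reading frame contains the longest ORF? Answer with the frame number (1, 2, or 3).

Frame 1: TGA TCA TCA TGG ACC ACT AAC GTT GCT GGA AAG — no ATG→stop ORF.
Frame 2: GAT CAT CAT GGA CCA CTA ACG TTG CTG GAA AGA — no ATG→stop ORF.
Frame 3: ATC ATC ATG GAC CAC TAA CGT TGC TGG AAA — ATG at 9, stop TAA at 18 → 12 nt.
Longest ORF is 12 nt in frame 3 (positions 9–20).

3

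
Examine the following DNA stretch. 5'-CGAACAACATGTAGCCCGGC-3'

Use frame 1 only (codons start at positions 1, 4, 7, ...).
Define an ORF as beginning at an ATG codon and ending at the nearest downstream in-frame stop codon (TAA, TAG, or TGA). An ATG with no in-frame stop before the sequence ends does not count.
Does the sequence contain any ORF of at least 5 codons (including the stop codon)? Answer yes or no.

Frame 1: CGA ACA ACA TGT AGC CCG — no ATG→stop ORF.
Largest ORF found is 0 codons < 5, so no.

no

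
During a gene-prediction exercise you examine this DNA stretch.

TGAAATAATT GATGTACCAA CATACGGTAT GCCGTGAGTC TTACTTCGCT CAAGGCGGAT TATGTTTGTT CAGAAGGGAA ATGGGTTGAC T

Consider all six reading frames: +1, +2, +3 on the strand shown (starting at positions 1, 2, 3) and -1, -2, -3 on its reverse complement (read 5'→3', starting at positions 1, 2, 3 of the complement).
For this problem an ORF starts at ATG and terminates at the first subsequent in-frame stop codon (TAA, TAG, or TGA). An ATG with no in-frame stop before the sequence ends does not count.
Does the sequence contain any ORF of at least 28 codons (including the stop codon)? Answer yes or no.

Reverse complement (5'→3'): AGTCAACCCATTTCCCTTCTGAACAAACATAATCCGCCTTGAGCGAAGTAAGACTCACGGCATACCGTATGTTGGTACATCAATTATTTCA
Frame +1: TGA AAT AAT TGA TGT ACC AAC ATA CGG TAT GCC GTG AGT CTT ACT TCG CTC AAG GCG GAT TAT GTT TGT TCA GAA GGG AAA TGG GTT GAC — no ATG→stop ORF.
Frame +2: GAA ATA ATT GAT GTA CCA ACA TAC GGT ATG CCG TGA GTC TTA CTT CGC TCA AGG CGG ATT ATG TTT GTT CAG AAG GGA AAT GGG TTG ACT — ATG at 29, stop TGA at 35 → 9 nt.
Frame +3: AAA TAA TTG ATG TAC CAA CAT ACG GTA TGC CGT GAG TCT TAC TTC GCT CAA GGC GGA TTA TGT TTG TTC AGA AGG GAA ATG GGT TGA — ATG at 12, stop TGA at 87 → 78 nt; ATG at 81, stop TGA at 87 → 9 nt.
Frame -1: AGT CAA CCC ATT TCC CTT CTG AAC AAA CAT AAT CCG CCT TGA GCG AAG TAA GAC TCA CGG CAT ACC GTA TGT TGG TAC ATC AAT TAT TTC — no ATG→stop ORF.
Frame -2: GTC AAC CCA TTT CCC TTC TGA ACA AAC ATA ATC CGC CTT GAG CGA AGT AAG ACT CAC GGC ATA CCG TAT GTT GGT ACA TCA ATT ATT TCA — no ATG→stop ORF.
Frame -3: TCA ACC CAT TTC CCT TCT GAA CAA ACA TAA TCC GCC TTG AGC GAA GTA AGA CTC ACG GCA TAC CGT ATG TTG GTA CAT CAA TTA TTT — no ATG→stop ORF.
Largest ORF found is 26 codons < 28, so no.

no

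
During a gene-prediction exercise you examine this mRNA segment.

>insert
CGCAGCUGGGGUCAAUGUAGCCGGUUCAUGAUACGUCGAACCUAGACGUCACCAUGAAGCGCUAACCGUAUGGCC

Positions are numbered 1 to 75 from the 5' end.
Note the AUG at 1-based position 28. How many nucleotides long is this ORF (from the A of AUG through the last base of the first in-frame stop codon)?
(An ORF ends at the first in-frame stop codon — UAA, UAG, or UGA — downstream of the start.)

18

Codons from position 28: AUG (28–30), AUA (31–33), CGU (34–36), CGA (37–39), ACC (40–42), UAG (43–45).
UAG is the first in-frame stop; ORF spans 28–45, 18 nucleotides.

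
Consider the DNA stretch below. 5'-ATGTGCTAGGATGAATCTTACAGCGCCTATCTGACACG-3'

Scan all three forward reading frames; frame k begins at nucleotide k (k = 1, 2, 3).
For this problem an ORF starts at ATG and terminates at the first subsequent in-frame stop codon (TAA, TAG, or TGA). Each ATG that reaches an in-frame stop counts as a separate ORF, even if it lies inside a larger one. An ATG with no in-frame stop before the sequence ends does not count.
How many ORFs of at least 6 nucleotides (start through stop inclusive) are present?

2

Frame 1: ATG TGC TAG GAT GAA TCT TAC AGC GCC TAT CTG ACA — ATG at 1, stop TAG at 7 → 9 nt.
Frame 2: TGT GCT AGG ATG AAT CTT ACA GCG CCT ATC TGA CAC — ATG at 11, stop TGA at 32 → 24 nt.
Frame 3: GTG CTA GGA TGA ATC TTA CAG CGC CTA TCT GAC ACG — no ATG→stop ORF.
ORFs ≥ 6 nucleotides: frame 1 1–9 (9 nucleotides), frame 2 11–34 (24 nucleotides). Count = 2.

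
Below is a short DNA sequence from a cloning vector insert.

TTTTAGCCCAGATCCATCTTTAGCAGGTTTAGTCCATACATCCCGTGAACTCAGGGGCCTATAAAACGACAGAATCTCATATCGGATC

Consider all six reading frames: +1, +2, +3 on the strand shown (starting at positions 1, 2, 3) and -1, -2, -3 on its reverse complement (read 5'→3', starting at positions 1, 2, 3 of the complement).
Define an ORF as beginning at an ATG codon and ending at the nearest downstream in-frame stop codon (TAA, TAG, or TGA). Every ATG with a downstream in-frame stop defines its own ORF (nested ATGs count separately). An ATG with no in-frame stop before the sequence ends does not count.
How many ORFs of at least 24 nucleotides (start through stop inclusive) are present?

Reverse complement (5'→3'): GATCCGATATGAGATTCTGTCGTTTTATAGGCCCCTGAGTTCACGGGATGTATGGACTAAACCTGCTAAAGATGGATCTGGGCTAAAA
Frame +1: TTT TAG CCC AGA TCC ATC TTT AGC AGG TTT AGT CCA TAC ATC CCG TGA ACT CAG GGG CCT ATA AAA CGA CAG AAT CTC ATA TCG GAT — no ATG→stop ORF.
Frame +2: TTT AGC CCA GAT CCA TCT TTA GCA GGT TTA GTC CAT ACA TCC CGT GAA CTC AGG GGC CTA TAA AAC GAC AGA ATC TCA TAT CGG ATC — no ATG→stop ORF.
Frame +3: TTA GCC CAG ATC CAT CTT TAG CAG GTT TAG TCC ATA CAT CCC GTG AAC TCA GGG GCC TAT AAA ACG ACA GAA TCT CAT ATC GGA — no ATG→stop ORF.
Frame -1: GAT CCG ATA TGA GAT TCT GTC GTT TTA TAG GCC CCT GAG TTC ACG GGA TGT ATG GAC TAA ACC TGC TAA AGA TGG ATC TGG GCT AAA — ATG at 52, stop TAA at 58 → 9 nt.
Frame -2: ATC CGA TAT GAG ATT CTG TCG TTT TAT AGG CCC CTG AGT TCA CGG GAT GTA TGG ACT AAA CCT GCT AAA GAT GGA TCT GGG CTA AAA — no ATG→stop ORF.
Frame -3: TCC GAT ATG AGA TTC TGT CGT TTT ATA GGC CCC TGA GTT CAC GGG ATG TAT GGA CTA AAC CTG CTA AAG ATG GAT CTG GGC TAA — ATG at 9, stop TGA at 36 → 30 nt; ATG at 48, stop TAA at 84 → 39 nt; ATG at 72, stop TAA at 84 → 15 nt.
ORFs ≥ 24 nucleotides: frame -3 9–38 (30 nucleotides), frame -3 48–86 (39 nucleotides). Count = 2.

2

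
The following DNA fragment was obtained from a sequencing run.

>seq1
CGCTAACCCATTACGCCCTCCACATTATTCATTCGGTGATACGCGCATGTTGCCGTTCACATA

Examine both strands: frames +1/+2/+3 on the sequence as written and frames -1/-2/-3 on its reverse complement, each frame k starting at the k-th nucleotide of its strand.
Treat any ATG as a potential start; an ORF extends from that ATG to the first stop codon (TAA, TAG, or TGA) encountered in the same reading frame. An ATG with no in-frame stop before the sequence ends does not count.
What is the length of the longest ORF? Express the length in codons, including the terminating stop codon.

Reverse complement (5'→3'): TATGTGAACGGCAACATGCGCGTATCACCGAATGAATAATGTGGAGGGCGTAATGGGTTAGCG
Frame +1: CGC TAA CCC ATT ACG CCC TCC ACA TTA TTC ATT CGG TGA TAC GCG CAT GTT GCC GTT CAC ATA — no ATG→stop ORF.
Frame +2: GCT AAC CCA TTA CGC CCT CCA CAT TAT TCA TTC GGT GAT ACG CGC ATG TTG CCG TTC ACA — no ATG→stop ORF.
Frame +3: CTA ACC CAT TAC GCC CTC CAC ATT ATT CAT TCG GTG ATA CGC GCA TGT TGC CGT TCA CAT — no ATG→stop ORF.
Frame -1: TAT GTG AAC GGC AAC ATG CGC GTA TCA CCG AAT GAA TAA TGT GGA GGG CGT AAT GGG TTA GCG — ATG at 16, stop TAA at 37 → 24 nt.
Frame -2: ATG TGA ACG GCA ACA TGC GCG TAT CAC CGA ATG AAT AAT GTG GAG GGC GTA ATG GGT TAG — ATG at 2, stop TGA at 5 → 6 nt; ATG at 32, stop TAG at 59 → 30 nt; ATG at 53, stop TAG at 59 → 9 nt.
Frame -3: TGT GAA CGG CAA CAT GCG CGT ATC ACC GAA TGA ATA ATG TGG AGG GCG TAA TGG GTT AGC — ATG at 39, stop TAA at 51 → 15 nt.
Longest: frame -2, positions 32–61, 30 nt = 10 codons = 9 aa. → 10 codons.

10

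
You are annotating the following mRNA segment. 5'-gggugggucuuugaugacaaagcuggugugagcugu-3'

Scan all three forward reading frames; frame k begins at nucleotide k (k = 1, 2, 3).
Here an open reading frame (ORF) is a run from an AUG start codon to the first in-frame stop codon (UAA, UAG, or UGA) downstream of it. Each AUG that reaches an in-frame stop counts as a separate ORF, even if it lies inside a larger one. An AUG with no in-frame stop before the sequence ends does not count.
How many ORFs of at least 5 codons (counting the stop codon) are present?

Frame 1: GGG UGG GUC UUU GAU GAC AAA GCU GGU GUG AGC UGU — no AUG→stop ORF.
Frame 2: GGU GGG UCU UUG AUG ACA AAG CUG GUG UGA GCU — AUG at 14, stop UGA at 29 → 18 nt.
Frame 3: GUG GGU CUU UGA UGA CAA AGC UGG UGU GAG CUG — no AUG→stop ORF.
ORFs ≥ 5 codons: frame 2 14–31 (6 codons). Count = 1.

1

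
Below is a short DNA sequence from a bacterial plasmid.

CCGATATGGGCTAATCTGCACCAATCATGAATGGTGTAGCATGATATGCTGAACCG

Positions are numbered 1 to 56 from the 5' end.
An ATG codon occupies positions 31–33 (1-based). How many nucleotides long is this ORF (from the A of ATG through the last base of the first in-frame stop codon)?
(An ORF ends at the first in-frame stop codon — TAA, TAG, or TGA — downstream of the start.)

Codons from position 31: ATG (31–33), GTG (34–36), TAG (37–39).
TAG is the first in-frame stop; ORF spans 31–39, 9 nucleotides.

9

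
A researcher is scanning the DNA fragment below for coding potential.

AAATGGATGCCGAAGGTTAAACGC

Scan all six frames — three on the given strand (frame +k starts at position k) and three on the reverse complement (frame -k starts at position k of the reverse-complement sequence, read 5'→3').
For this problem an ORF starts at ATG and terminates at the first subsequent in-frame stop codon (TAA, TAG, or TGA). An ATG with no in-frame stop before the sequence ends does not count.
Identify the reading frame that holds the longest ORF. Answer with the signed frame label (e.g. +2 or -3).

+3

Reverse complement (5'→3'): GCGTTTAACCTTCGGCATCCATTT
Frame +1: AAA TGG ATG CCG AAG GTT AAA CGC — no ATG→stop ORF.
Frame +2: AAT GGA TGC CGA AGG TTA AAC — no ATG→stop ORF.
Frame +3: ATG GAT GCC GAA GGT TAA ACG — ATG at 3, stop TAA at 18 → 18 nt.
Frame -1: GCG TTT AAC CTT CGG CAT CCA TTT — no ATG→stop ORF.
Frame -2: CGT TTA ACC TTC GGC ATC CAT — no ATG→stop ORF.
Frame -3: GTT TAA CCT TCG GCA TCC ATT — no ATG→stop ORF.
Longest ORF is 18 nt in frame +3 (positions 3–20).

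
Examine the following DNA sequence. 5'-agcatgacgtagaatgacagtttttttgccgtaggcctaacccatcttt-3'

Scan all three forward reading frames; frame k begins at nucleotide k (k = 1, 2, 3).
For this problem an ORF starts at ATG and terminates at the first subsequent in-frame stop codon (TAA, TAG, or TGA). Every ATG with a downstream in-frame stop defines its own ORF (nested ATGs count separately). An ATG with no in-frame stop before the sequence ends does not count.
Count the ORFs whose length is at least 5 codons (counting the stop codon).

Frame 1: AGC ATG ACG TAG AAT GAC AGT TTT TTT GCC GTA GGC CTA ACC CAT CTT — ATG at 4, stop TAG at 10 → 9 nt.
Frame 2: GCA TGA CGT AGA ATG ACA GTT TTT TTG CCG TAG GCC TAA CCC ATC TTT — ATG at 14, stop TAG at 32 → 21 nt.
Frame 3: CAT GAC GTA GAA TGA CAG TTT TTT TGC CGT AGG CCT AAC CCA TCT — no ATG→stop ORF.
ORFs ≥ 5 codons: frame 2 14–34 (7 codons). Count = 1.

1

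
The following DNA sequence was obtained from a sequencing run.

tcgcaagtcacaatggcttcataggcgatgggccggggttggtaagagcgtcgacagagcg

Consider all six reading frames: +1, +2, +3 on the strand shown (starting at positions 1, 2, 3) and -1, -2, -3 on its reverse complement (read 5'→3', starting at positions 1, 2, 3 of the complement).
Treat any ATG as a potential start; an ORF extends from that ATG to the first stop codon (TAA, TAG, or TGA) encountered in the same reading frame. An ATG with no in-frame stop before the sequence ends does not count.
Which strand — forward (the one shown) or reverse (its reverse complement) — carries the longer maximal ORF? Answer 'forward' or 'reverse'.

Reverse complement (5'→3'): CGCTCTGTCGACGCTCTTACCAACCCCGGCCCATCGCCTATGAAGCCATTGTGACTTGCGA
Frame +1: TCG CAA GTC ACA ATG GCT TCA TAG GCG ATG GGC CGG GGT TGG TAA GAG CGT CGA CAG AGC — ATG at 13, stop TAG at 22 → 12 nt; ATG at 28, stop TAA at 43 → 18 nt.
Frame +2: CGC AAG TCA CAA TGG CTT CAT AGG CGA TGG GCC GGG GTT GGT AAG AGC GTC GAC AGA GCG — no ATG→stop ORF.
Frame +3: GCA AGT CAC AAT GGC TTC ATA GGC GAT GGG CCG GGG TTG GTA AGA GCG TCG ACA GAG — no ATG→stop ORF.
Frame -1: CGC TCT GTC GAC GCT CTT ACC AAC CCC GGC CCA TCG CCT ATG AAG CCA TTG TGA CTT GCG — ATG at 40, stop TGA at 52 → 15 nt.
Frame -2: GCT CTG TCG ACG CTC TTA CCA ACC CCG GCC CAT CGC CTA TGA AGC CAT TGT GAC TTG CGA — no ATG→stop ORF.
Frame -3: CTC TGT CGA CGC TCT TAC CAA CCC CGG CCC ATC GCC TAT GAA GCC ATT GTG ACT TGC — no ATG→stop ORF.
Forward-strand max 18 nt; reverse-strand max 15 nt. The forward strand has the longer ORF.

forward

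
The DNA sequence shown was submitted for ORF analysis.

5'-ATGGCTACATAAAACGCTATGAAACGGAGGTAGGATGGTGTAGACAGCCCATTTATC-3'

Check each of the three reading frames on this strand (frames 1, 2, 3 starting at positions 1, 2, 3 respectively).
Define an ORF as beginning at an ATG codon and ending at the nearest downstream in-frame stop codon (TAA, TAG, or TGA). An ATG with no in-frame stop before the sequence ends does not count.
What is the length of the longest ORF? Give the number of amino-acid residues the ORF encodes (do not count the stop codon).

4

Frame 1: ATG GCT ACA TAA AAC GCT ATG AAA CGG AGG TAG GAT GGT GTA GAC AGC CCA TTT ATC — ATG at 1, stop TAA at 10 → 12 nt; ATG at 19, stop TAG at 31 → 15 nt.
Frame 2: TGG CTA CAT AAA ACG CTA TGA AAC GGA GGT AGG ATG GTG TAG ACA GCC CAT TTA — ATG at 35, stop TAG at 41 → 9 nt.
Frame 3: GGC TAC ATA AAA CGC TAT GAA ACG GAG GTA GGA TGG TGT AGA CAG CCC ATT TAT — no ATG→stop ORF.
Longest: frame 1, positions 19–33, 15 nt = 5 codons = 4 aa. → 4 amino acids.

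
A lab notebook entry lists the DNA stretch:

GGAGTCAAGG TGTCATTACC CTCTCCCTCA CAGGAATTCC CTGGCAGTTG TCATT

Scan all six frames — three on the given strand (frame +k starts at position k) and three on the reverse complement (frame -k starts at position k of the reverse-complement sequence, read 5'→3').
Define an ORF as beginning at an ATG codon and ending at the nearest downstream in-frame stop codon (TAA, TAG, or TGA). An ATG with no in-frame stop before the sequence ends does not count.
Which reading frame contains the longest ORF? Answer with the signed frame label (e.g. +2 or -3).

Reverse complement (5'→3'): AATGACAACTGCCAGGGAATTCCTGTGAGGGAGAGGGTAATGACACCTTGACTCC
Frame +1: GGA GTC AAG GTG TCA TTA CCC TCT CCC TCA CAG GAA TTC CCT GGC AGT TGT CAT — no ATG→stop ORF.
Frame +2: GAG TCA AGG TGT CAT TAC CCT CTC CCT CAC AGG AAT TCC CTG GCA GTT GTC ATT — no ATG→stop ORF.
Frame +3: AGT CAA GGT GTC ATT ACC CTC TCC CTC ACA GGA ATT CCC TGG CAG TTG TCA — no ATG→stop ORF.
Frame -1: AAT GAC AAC TGC CAG GGA ATT CCT GTG AGG GAG AGG GTA ATG ACA CCT TGA CTC — ATG at 40, stop TGA at 49 → 12 nt.
Frame -2: ATG ACA ACT GCC AGG GAA TTC CTG TGA GGG AGA GGG TAA TGA CAC CTT GAC TCC — ATG at 2, stop TGA at 26 → 27 nt.
Frame -3: TGA CAA CTG CCA GGG AAT TCC TGT GAG GGA GAG GGT AAT GAC ACC TTG ACT — no ATG→stop ORF.
Longest ORF is 27 nt in frame -2 (positions 2–28).

-2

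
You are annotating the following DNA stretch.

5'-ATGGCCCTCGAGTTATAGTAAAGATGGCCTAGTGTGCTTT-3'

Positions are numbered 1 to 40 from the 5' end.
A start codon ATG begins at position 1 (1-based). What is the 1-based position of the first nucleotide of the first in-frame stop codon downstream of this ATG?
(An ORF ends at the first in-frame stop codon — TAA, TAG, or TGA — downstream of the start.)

16

Codons from position 1: ATG (1–3), GCC (4–6), CTC (7–9), GAG (10–12), TTA (13–15), TAG (16–18).
TAG is a stop codon; it begins at position 16.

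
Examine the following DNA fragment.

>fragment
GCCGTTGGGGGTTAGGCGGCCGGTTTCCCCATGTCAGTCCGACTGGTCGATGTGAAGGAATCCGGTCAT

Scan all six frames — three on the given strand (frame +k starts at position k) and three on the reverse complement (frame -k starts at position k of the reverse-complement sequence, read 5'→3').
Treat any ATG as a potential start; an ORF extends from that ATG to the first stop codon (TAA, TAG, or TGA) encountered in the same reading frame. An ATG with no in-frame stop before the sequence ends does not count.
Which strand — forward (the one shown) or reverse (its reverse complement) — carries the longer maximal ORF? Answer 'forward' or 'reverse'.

reverse

Reverse complement (5'→3'): ATGACCGGATTCCTTCACATCGACCAGTCGGACTGACATGGGGAAACCGGCCGCCTAACCCCCAACGGC
Frame +1: GCC GTT GGG GGT TAG GCG GCC GGT TTC CCC ATG TCA GTC CGA CTG GTC GAT GTG AAG GAA TCC GGT CAT — no ATG→stop ORF.
Frame +2: CCG TTG GGG GTT AGG CGG CCG GTT TCC CCA TGT CAG TCC GAC TGG TCG ATG TGA AGG AAT CCG GTC — ATG at 50, stop TGA at 53 → 6 nt.
Frame +3: CGT TGG GGG TTA GGC GGC CGG TTT CCC CAT GTC AGT CCG ACT GGT CGA TGT GAA GGA ATC CGG TCA — no ATG→stop ORF.
Frame -1: ATG ACC GGA TTC CTT CAC ATC GAC CAG TCG GAC TGA CAT GGG GAA ACC GGC CGC CTA ACC CCC AAC GGC — ATG at 1, stop TGA at 34 → 36 nt.
Frame -2: TGA CCG GAT TCC TTC ACA TCG ACC AGT CGG ACT GAC ATG GGG AAA CCG GCC GCC TAA CCC CCA ACG — ATG at 38, stop TAA at 56 → 21 nt.
Frame -3: GAC CGG ATT CCT TCA CAT CGA CCA GTC GGA CTG ACA TGG GGA AAC CGG CCG CCT AAC CCC CAA CGG — no ATG→stop ORF.
Forward-strand max 6 nt; reverse-strand max 36 nt. The reverse strand has the longer ORF.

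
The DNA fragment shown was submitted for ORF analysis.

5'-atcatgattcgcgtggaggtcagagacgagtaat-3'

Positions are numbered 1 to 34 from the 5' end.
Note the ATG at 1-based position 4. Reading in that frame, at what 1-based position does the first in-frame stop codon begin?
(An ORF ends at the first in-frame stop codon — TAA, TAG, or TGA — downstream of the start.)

Codons from position 4: ATG (4–6), ATT (7–9), CGC (10–12), GTG (13–15), GAG (16–18), GTC (19–21), AGA (22–24), GAC (25–27), GAG (28–30), TAA (31–33).
TAA is a stop codon; it begins at position 31.

31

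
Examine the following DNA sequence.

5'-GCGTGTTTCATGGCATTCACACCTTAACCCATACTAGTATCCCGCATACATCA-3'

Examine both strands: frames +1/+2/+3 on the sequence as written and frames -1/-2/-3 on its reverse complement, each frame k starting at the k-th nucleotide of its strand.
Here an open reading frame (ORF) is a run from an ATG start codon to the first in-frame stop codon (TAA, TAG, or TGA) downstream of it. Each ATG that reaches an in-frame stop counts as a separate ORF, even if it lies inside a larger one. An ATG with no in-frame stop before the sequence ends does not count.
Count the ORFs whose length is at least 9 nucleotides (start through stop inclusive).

5

Reverse complement (5'→3'): TGATGTATGCGGGATACTAGTATGGGTTAAGGTGTGAATGCCATGAAACACGC
Frame +1: GCG TGT TTC ATG GCA TTC ACA CCT TAA CCC ATA CTA GTA TCC CGC ATA CAT — ATG at 10, stop TAA at 25 → 18 nt.
Frame +2: CGT GTT TCA TGG CAT TCA CAC CTT AAC CCA TAC TAG TAT CCC GCA TAC ATC — no ATG→stop ORF.
Frame +3: GTG TTT CAT GGC ATT CAC ACC TTA ACC CAT ACT AGT ATC CCG CAT ACA TCA — no ATG→stop ORF.
Frame -1: TGA TGT ATG CGG GAT ACT AGT ATG GGT TAA GGT GTG AAT GCC ATG AAA CAC — ATG at 7, stop TAA at 28 → 24 nt; ATG at 22, stop TAA at 28 → 9 nt.
Frame -2: GAT GTA TGC GGG ATA CTA GTA TGG GTT AAG GTG TGA ATG CCA TGA AAC ACG — ATG at 38, stop TGA at 44 → 9 nt.
Frame -3: ATG TAT GCG GGA TAC TAG TAT GGG TTA AGG TGT GAA TGC CAT GAA ACA CGC — ATG at 3, stop TAG at 18 → 18 nt.
ORFs ≥ 9 nucleotides: frame +1 10–27 (18 nucleotides), frame -1 7–30 (24 nucleotides), frame -1 22–30 (9 nucleotides), frame -2 38–46 (9 nucleotides), frame -3 3–20 (18 nucleotides). Count = 5.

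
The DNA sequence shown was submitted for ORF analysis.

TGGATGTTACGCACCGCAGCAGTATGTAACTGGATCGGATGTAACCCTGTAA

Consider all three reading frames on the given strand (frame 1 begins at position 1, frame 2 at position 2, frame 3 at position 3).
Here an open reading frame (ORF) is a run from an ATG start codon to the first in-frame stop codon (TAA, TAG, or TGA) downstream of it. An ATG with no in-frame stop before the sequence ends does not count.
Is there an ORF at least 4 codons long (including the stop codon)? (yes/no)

no

Frame 1: TGG ATG TTA CGC ACC GCA GCA GTA TGT AAC TGG ATC GGA TGT AAC CCT GTA — no ATG→stop ORF.
Frame 2: GGA TGT TAC GCA CCG CAG CAG TAT GTA ACT GGA TCG GAT GTA ACC CTG TAA — no ATG→stop ORF.
Frame 3: GAT GTT ACG CAC CGC AGC AGT ATG TAA CTG GAT CGG ATG TAA CCC TGT — ATG at 24, stop TAA at 27 → 6 nt; ATG at 39, stop TAA at 42 → 6 nt.
Largest ORF found is 2 codons < 4, so no.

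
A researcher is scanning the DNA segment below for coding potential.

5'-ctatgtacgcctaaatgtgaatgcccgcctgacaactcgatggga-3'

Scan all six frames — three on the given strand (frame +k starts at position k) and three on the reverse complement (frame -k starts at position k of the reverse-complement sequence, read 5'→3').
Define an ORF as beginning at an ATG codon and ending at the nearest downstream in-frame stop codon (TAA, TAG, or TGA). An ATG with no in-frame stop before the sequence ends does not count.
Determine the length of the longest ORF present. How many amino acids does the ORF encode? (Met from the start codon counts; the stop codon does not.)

3

Reverse complement (5'→3'): TCCCATCGAGTTGTCAGGCGGGCATTCACATTTAGGCGTACATAG
Frame +1: CTA TGT ACG CCT AAA TGT GAA TGC CCG CCT GAC AAC TCG ATG GGA — no ATG→stop ORF.
Frame +2: TAT GTA CGC CTA AAT GTG AAT GCC CGC CTG ACA ACT CGA TGG — no ATG→stop ORF.
Frame +3: ATG TAC GCC TAA ATG TGA ATG CCC GCC TGA CAA CTC GAT GGG — ATG at 3, stop TAA at 12 → 12 nt; ATG at 15, stop TGA at 18 → 6 nt; ATG at 21, stop TGA at 30 → 12 nt.
Frame -1: TCC CAT CGA GTT GTC AGG CGG GCA TTC ACA TTT AGG CGT ACA TAG — no ATG→stop ORF.
Frame -2: CCC ATC GAG TTG TCA GGC GGG CAT TCA CAT TTA GGC GTA CAT — no ATG→stop ORF.
Frame -3: CCA TCG AGT TGT CAG GCG GGC ATT CAC ATT TAG GCG TAC ATA — no ATG→stop ORF.
Longest: frame +3, positions 3–14, 12 nt = 4 codons = 3 aa. → 3 amino acids.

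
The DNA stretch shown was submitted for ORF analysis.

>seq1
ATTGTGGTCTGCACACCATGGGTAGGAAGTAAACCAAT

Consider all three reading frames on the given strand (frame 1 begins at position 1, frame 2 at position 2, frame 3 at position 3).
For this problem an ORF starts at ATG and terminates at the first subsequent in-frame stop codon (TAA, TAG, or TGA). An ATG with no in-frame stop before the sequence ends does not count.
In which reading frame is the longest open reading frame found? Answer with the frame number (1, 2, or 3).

Frame 1: ATT GTG GTC TGC ACA CCA TGG GTA GGA AGT AAA CCA — no ATG→stop ORF.
Frame 2: TTG TGG TCT GCA CAC CAT GGG TAG GAA GTA AAC CAA — no ATG→stop ORF.
Frame 3: TGT GGT CTG CAC ACC ATG GGT AGG AAG TAA ACC AAT — ATG at 18, stop TAA at 30 → 15 nt.
Longest ORF is 15 nt in frame 3 (positions 18–32).

3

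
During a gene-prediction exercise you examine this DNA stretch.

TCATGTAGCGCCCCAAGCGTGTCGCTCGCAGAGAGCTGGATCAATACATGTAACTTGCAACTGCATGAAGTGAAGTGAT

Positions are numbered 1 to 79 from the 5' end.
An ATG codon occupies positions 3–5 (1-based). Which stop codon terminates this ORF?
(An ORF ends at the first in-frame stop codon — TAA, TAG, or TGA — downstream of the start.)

TAG

Codons from position 3: ATG (3–5), TAG (6–8).
The first in-frame stop codon is TAG.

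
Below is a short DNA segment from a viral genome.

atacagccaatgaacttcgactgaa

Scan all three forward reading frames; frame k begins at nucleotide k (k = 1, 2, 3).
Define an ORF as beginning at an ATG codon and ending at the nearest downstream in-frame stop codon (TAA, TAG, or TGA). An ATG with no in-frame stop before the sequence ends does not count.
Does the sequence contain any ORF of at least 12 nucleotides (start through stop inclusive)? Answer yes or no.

yes

Frame 1: ATA CAG CCA ATG AAC TTC GAC TGA — ATG at 10, stop TGA at 22 → 15 nt.
Frame 2: TAC AGC CAA TGA ACT TCG ACT GAA — no ATG→stop ORF.
Frame 3: ACA GCC AAT GAA CTT CGA CTG — no ATG→stop ORF.
Frame 1 has an ORF of 15 nucleotides (positions 10–24) ≥ 12, so yes.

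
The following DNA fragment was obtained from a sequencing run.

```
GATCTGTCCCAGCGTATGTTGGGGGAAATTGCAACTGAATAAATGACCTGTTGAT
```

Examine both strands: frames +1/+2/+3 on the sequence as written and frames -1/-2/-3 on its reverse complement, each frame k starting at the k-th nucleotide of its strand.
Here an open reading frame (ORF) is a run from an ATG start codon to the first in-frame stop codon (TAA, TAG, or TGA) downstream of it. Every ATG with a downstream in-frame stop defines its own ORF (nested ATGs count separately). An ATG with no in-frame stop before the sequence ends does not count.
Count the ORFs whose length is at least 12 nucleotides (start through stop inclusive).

2

Reverse complement (5'→3'): ATCAACAGGTCATTTATTCAGTTGCAATTTCCCCCAACATACGCTGGGACAGATC
Frame +1: GAT CTG TCC CAG CGT ATG TTG GGG GAA ATT GCA ACT GAA TAA ATG ACC TGT TGA — ATG at 16, stop TAA at 40 → 27 nt; ATG at 43, stop TGA at 52 → 12 nt.
Frame +2: ATC TGT CCC AGC GTA TGT TGG GGG AAA TTG CAA CTG AAT AAA TGA CCT GTT GAT — no ATG→stop ORF.
Frame +3: TCT GTC CCA GCG TAT GTT GGG GGA AAT TGC AAC TGA ATA AAT GAC CTG TTG — no ATG→stop ORF.
Frame -1: ATC AAC AGG TCA TTT ATT CAG TTG CAA TTT CCC CCA ACA TAC GCT GGG ACA GAT — no ATG→stop ORF.
Frame -2: TCA ACA GGT CAT TTA TTC AGT TGC AAT TTC CCC CAA CAT ACG CTG GGA CAG ATC — no ATG→stop ORF.
Frame -3: CAA CAG GTC ATT TAT TCA GTT GCA ATT TCC CCC AAC ATA CGC TGG GAC AGA — no ATG→stop ORF.
ORFs ≥ 12 nucleotides: frame +1 16–42 (27 nucleotides), frame +1 43–54 (12 nucleotides). Count = 2.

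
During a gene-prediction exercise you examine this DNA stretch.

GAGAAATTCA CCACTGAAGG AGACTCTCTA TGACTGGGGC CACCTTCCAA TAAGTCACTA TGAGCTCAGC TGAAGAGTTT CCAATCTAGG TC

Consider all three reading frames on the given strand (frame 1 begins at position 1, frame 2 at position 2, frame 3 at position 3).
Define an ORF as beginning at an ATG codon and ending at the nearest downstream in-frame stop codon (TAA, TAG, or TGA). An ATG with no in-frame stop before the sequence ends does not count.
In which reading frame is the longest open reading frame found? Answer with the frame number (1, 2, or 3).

Frame 1: GAG AAA TTC ACC ACT GAA GGA GAC TCT CTA TGA CTG GGG CCA CCT TCC AAT AAG TCA CTA TGA GCT CAG CTG AAG AGT TTC CAA TCT AGG — no ATG→stop ORF.
Frame 2: AGA AAT TCA CCA CTG AAG GAG ACT CTC TAT GAC TGG GGC CAC CTT CCA ATA AGT CAC TAT GAG CTC AGC TGA AGA GTT TCC AAT CTA GGT — no ATG→stop ORF.
Frame 3: GAA ATT CAC CAC TGA AGG AGA CTC TCT ATG ACT GGG GCC ACC TTC CAA TAA GTC ACT ATG AGC TCA GCT GAA GAG TTT CCA ATC TAG GTC — ATG at 30, stop TAA at 51 → 24 nt; ATG at 60, stop TAG at 87 → 30 nt.
Longest ORF is 30 nt in frame 3 (positions 60–89).

3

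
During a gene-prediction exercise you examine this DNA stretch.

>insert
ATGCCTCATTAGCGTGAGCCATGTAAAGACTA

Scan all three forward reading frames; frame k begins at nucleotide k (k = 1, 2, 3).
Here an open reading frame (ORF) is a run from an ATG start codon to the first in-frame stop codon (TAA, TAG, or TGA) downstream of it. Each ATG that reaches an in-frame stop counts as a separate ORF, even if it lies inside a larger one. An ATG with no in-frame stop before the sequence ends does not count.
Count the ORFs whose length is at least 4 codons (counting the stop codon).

Frame 1: ATG CCT CAT TAG CGT GAG CCA TGT AAA GAC — ATG at 1, stop TAG at 10 → 12 nt.
Frame 2: TGC CTC ATT AGC GTG AGC CAT GTA AAG ACT — no ATG→stop ORF.
Frame 3: GCC TCA TTA GCG TGA GCC ATG TAA AGA CTA — ATG at 21, stop TAA at 24 → 6 nt.
ORFs ≥ 4 codons: frame 1 1–12 (4 codons). Count = 1.

1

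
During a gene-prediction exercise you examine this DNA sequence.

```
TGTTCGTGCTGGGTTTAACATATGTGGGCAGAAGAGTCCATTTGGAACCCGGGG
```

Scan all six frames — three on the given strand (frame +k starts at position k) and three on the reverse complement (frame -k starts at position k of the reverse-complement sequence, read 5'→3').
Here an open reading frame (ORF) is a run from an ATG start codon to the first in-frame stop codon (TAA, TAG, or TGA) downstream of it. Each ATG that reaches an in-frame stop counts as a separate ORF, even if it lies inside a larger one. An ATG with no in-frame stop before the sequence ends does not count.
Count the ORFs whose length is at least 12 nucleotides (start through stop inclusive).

Reverse complement (5'→3'): CCCCGGGTTCCAAATGGACTCTTCTGCCCACATATGTTAAACCCAGCACGAACA
Frame +1: TGT TCG TGC TGG GTT TAA CAT ATG TGG GCA GAA GAG TCC ATT TGG AAC CCG GGG — no ATG→stop ORF.
Frame +2: GTT CGT GCT GGG TTT AAC ATA TGT GGG CAG AAG AGT CCA TTT GGA ACC CGG — no ATG→stop ORF.
Frame +3: TTC GTG CTG GGT TTA ACA TAT GTG GGC AGA AGA GTC CAT TTG GAA CCC GGG — no ATG→stop ORF.
Frame -1: CCC CGG GTT CCA AAT GGA CTC TTC TGC CCA CAT ATG TTA AAC CCA GCA CGA ACA — no ATG→stop ORF.
Frame -2: CCC GGG TTC CAA ATG GAC TCT TCT GCC CAC ATA TGT TAA ACC CAG CAC GAA — ATG at 14, stop TAA at 38 → 27 nt.
Frame -3: CCG GGT TCC AAA TGG ACT CTT CTG CCC ACA TAT GTT AAA CCC AGC ACG AAC — no ATG→stop ORF.
ORFs ≥ 12 nucleotides: frame -2 14–40 (27 nucleotides). Count = 1.

1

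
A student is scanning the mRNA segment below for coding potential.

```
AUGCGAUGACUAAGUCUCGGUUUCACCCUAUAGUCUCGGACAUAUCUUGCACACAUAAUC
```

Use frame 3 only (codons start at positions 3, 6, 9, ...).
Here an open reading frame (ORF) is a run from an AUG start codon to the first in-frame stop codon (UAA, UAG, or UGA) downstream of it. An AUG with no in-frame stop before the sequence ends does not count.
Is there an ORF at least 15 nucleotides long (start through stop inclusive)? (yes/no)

no

Frame 3: GCG AUG ACU AAG UCU CGG UUU CAC CCU AUA GUC UCG GAC AUA UCU UGC ACA CAU AAU — no AUG→stop ORF.
Largest ORF found is 0 nucleotides < 15, so no.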